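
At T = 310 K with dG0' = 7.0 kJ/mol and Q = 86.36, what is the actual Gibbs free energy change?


dG = dG0' + RT * ln(Q) / 1000
dG = 7.0 + 8.314 * 310 * ln(86.36) / 1000
dG = 18.4911 kJ/mol

18.4911 kJ/mol


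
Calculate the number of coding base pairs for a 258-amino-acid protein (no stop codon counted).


Each amino acid = 1 codon = 3 bp
bp = 258 * 3 = 774 bp

774 bp


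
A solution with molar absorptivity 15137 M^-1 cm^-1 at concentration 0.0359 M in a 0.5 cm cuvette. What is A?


A = epsilon * c * l
A = 15137 * 0.0359 * 0.5
A = 271.7092

271.7092


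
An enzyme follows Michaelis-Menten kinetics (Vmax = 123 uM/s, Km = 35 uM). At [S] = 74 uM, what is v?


v = Vmax * [S] / (Km + [S])
v = 123 * 74 / (35 + 74)
v = 83.5046 uM/s

83.5046 uM/s


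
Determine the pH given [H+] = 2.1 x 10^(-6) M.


pH = -log10([H+])
pH = -log10(2.1 x 10^(-6))
pH = 5.6778

5.6778


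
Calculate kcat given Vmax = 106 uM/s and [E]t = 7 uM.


kcat = Vmax / [E]t
kcat = 106 / 7
kcat = 15.1429 s^-1

15.1429 s^-1


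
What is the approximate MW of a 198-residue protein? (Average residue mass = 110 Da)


MW = n_residues * 110 Da
MW = 198 * 110
MW = 21780 Da

21780 Da


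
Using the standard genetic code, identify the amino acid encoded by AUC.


Standard genetic code lookup.
Codon AUC -> Ile

Ile


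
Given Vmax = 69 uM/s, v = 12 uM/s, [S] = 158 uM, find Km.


Km = [S] * (Vmax - v) / v
Km = 158 * (69 - 12) / 12
Km = 750.5 uM

750.5 uM


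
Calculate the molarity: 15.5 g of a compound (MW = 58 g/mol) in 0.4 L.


C = (mass / MW) / volume
C = (15.5 / 58) / 0.4
C = 0.6681 M

0.6681 M


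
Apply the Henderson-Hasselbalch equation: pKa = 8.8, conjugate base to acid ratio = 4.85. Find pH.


pH = pKa + log10([A-]/[HA])
pH = 8.8 + log10(4.85)
pH = 9.4857

9.4857


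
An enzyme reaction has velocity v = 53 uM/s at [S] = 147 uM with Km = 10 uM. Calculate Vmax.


Vmax = v * (Km + [S]) / [S]
Vmax = 53 * (10 + 147) / 147
Vmax = 56.6054 uM/s

56.6054 uM/s


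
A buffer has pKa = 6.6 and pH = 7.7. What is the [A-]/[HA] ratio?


[A-]/[HA] = 10^(pH - pKa)
= 10^(7.7 - 6.6)
= 12.5893

12.5893


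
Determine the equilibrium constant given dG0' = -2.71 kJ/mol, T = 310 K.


Keq = exp(-dG0 * 1000 / (R * T))
Keq = exp(-(-2.71) * 1000 / (8.314 * 310))
Keq = 2.8619

2.8619


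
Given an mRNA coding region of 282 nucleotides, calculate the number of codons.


codons = nucleotides / 3
codons = 282 / 3 = 94

94


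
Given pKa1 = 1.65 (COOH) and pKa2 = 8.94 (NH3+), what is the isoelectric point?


pI = (pKa1 + pKa2) / 2
pI = (1.65 + 8.94) / 2
pI = 5.295

5.295


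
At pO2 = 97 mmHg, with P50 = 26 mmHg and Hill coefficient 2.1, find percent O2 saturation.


Y = pO2^n / (P50^n + pO2^n)
Y = 97^2.1 / (26^2.1 + 97^2.1)
Y = 94.07%

94.07%


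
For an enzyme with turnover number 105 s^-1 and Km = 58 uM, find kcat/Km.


Catalytic efficiency = kcat / Km
= 105 / 58
= 1.8103 uM^-1*s^-1

1.8103 uM^-1*s^-1


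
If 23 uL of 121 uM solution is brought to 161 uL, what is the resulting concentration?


C2 = C1 * V1 / V2
C2 = 121 * 23 / 161
C2 = 17.2857 uM

17.2857 uM


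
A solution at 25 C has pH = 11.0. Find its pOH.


pOH = 14 - pH
pOH = 14 - 11.0
pOH = 3.0

3.0


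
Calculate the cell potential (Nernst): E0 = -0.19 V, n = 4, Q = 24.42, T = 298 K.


E = E0 - (RT/nF) * ln(Q)
E = -0.19 - (8.314 * 298 / (4 * 96485)) * ln(24.42)
E = -0.2105 V

-0.2105 V


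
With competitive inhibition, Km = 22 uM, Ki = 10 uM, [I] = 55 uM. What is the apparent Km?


Km_app = Km * (1 + [I]/Ki)
Km_app = 22 * (1 + 55/10)
Km_app = 143.0 uM

143.0 uM


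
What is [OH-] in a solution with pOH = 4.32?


[OH-] = 10^(-pOH)
[OH-] = 10^(-4.32)
[OH-] = 4.786e-05 M

4.786e-05 M


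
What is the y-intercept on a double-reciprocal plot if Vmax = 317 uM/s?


y-intercept = 1/Vmax
= 1/317
= 0.0032 s/uM

0.0032 s/uM


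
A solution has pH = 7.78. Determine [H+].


[H+] = 10^(-pH)
[H+] = 10^(-7.78)
[H+] = 1.660e-08 M

1.660e-08 M


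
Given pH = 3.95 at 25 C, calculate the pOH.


pOH = 14 - pH
pOH = 14 - 3.95
pOH = 10.05

10.05


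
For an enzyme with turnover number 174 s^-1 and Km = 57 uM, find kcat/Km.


Catalytic efficiency = kcat / Km
= 174 / 57
= 3.0526 uM^-1*s^-1

3.0526 uM^-1*s^-1


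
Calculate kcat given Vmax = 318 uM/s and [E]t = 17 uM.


kcat = Vmax / [E]t
kcat = 318 / 17
kcat = 18.7059 s^-1

18.7059 s^-1


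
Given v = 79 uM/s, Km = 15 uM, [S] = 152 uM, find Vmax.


Vmax = v * (Km + [S]) / [S]
Vmax = 79 * (15 + 152) / 152
Vmax = 86.7961 uM/s

86.7961 uM/s


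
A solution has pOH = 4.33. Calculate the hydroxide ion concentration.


[OH-] = 10^(-pOH)
[OH-] = 10^(-4.33)
[OH-] = 4.677e-05 M

4.677e-05 M


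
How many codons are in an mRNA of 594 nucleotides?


codons = nucleotides / 3
codons = 594 / 3 = 198

198


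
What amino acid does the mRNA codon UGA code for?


Standard genetic code lookup.
Codon UGA -> Stop

Stop


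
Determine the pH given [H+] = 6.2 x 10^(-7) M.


pH = -log10([H+])
pH = -log10(6.2 x 10^(-7))
pH = 6.2076

6.2076


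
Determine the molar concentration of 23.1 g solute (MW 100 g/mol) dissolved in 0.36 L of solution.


C = (mass / MW) / volume
C = (23.1 / 100) / 0.36
C = 0.6417 M

0.6417 M


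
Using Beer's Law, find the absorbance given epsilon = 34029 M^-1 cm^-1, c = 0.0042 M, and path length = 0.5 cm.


A = epsilon * c * l
A = 34029 * 0.0042 * 0.5
A = 71.4609

71.4609


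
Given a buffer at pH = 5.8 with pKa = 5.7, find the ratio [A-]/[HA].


[A-]/[HA] = 10^(pH - pKa)
= 10^(5.8 - 5.7)
= 1.2589

1.2589


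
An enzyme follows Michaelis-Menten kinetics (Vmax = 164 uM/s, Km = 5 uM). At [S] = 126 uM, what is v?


v = Vmax * [S] / (Km + [S])
v = 164 * 126 / (5 + 126)
v = 157.7405 uM/s

157.7405 uM/s


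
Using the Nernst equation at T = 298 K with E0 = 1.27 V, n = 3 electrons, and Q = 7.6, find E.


E = E0 - (RT/nF) * ln(Q)
E = 1.27 - (8.314 * 298 / (3 * 96485)) * ln(7.6)
E = 1.2526 V

1.2526 V


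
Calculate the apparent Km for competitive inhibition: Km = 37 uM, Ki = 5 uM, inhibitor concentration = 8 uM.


Km_app = Km * (1 + [I]/Ki)
Km_app = 37 * (1 + 8/5)
Km_app = 96.2 uM

96.2 uM


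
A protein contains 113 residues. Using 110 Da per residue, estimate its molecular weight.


MW = n_residues * 110 Da
MW = 113 * 110
MW = 12430 Da

12430 Da


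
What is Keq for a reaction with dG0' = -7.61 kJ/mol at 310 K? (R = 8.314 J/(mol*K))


Keq = exp(-dG0 * 1000 / (R * T))
Keq = exp(-(-7.61) * 1000 / (8.314 * 310))
Keq = 19.1568

19.1568


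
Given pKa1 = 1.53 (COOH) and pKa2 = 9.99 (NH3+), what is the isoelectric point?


pI = (pKa1 + pKa2) / 2
pI = (1.53 + 9.99) / 2
pI = 5.76

5.76


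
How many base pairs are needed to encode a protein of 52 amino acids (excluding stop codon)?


Each amino acid = 1 codon = 3 bp
bp = 52 * 3 = 156 bp

156 bp


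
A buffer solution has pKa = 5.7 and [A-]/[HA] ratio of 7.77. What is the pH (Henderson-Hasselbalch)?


pH = pKa + log10([A-]/[HA])
pH = 5.7 + log10(7.77)
pH = 6.5904

6.5904


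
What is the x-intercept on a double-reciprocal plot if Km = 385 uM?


x-intercept = -1/Km
= -1/385
= -0.0026 1/uM

-0.0026 1/uM


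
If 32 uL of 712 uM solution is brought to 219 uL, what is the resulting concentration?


C2 = C1 * V1 / V2
C2 = 712 * 32 / 219
C2 = 104.0365 uM

104.0365 uM


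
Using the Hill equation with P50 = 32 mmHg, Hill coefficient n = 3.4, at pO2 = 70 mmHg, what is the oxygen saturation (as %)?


Y = pO2^n / (P50^n + pO2^n)
Y = 70^3.4 / (32^3.4 + 70^3.4)
Y = 93.47%

93.47%


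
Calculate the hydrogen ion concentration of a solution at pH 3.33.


[H+] = 10^(-pH)
[H+] = 10^(-3.33)
[H+] = 4.677e-04 M

4.677e-04 M


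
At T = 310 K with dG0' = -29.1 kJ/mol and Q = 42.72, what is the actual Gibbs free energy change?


dG = dG0' + RT * ln(Q) / 1000
dG = -29.1 + 8.314 * 310 * ln(42.72) / 1000
dG = -19.4229 kJ/mol

-19.4229 kJ/mol


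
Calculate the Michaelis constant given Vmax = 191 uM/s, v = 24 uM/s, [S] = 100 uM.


Km = [S] * (Vmax - v) / v
Km = 100 * (191 - 24) / 24
Km = 695.8333 uM

695.8333 uM


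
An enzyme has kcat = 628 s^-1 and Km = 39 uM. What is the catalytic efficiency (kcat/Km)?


Catalytic efficiency = kcat / Km
= 628 / 39
= 16.1026 uM^-1*s^-1

16.1026 uM^-1*s^-1


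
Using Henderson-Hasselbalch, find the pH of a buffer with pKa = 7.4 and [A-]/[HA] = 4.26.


pH = pKa + log10([A-]/[HA])
pH = 7.4 + log10(4.26)
pH = 8.0294

8.0294


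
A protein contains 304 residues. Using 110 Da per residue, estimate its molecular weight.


MW = n_residues * 110 Da
MW = 304 * 110
MW = 33440 Da

33440 Da


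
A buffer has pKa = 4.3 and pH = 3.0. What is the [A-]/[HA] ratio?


[A-]/[HA] = 10^(pH - pKa)
= 10^(3.0 - 4.3)
= 0.0501

0.0501


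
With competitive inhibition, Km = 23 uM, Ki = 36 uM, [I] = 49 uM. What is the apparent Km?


Km_app = Km * (1 + [I]/Ki)
Km_app = 23 * (1 + 49/36)
Km_app = 54.3056 uM

54.3056 uM


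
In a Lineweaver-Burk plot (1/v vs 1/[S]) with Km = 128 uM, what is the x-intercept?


x-intercept = -1/Km
= -1/128
= -0.0078 1/uM

-0.0078 1/uM


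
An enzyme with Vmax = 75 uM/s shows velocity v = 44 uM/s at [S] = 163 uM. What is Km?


Km = [S] * (Vmax - v) / v
Km = 163 * (75 - 44) / 44
Km = 114.8409 uM

114.8409 uM


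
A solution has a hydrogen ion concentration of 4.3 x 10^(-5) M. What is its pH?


pH = -log10([H+])
pH = -log10(4.3 x 10^(-5))
pH = 4.3665

4.3665


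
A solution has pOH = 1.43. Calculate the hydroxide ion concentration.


[OH-] = 10^(-pOH)
[OH-] = 10^(-1.43)
[OH-] = 0.0372 M

0.0372 M


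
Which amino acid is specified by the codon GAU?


Standard genetic code lookup.
Codon GAU -> Asp

Asp


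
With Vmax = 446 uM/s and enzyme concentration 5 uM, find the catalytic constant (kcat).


kcat = Vmax / [E]t
kcat = 446 / 5
kcat = 89.2 s^-1

89.2 s^-1


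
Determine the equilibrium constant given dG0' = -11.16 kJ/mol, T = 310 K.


Keq = exp(-dG0 * 1000 / (R * T))
Keq = exp(-(-11.16) * 1000 / (8.314 * 310))
Keq = 75.9478

75.9478


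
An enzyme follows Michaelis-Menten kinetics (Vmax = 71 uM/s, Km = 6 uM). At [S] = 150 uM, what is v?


v = Vmax * [S] / (Km + [S])
v = 71 * 150 / (6 + 150)
v = 68.2692 uM/s

68.2692 uM/s


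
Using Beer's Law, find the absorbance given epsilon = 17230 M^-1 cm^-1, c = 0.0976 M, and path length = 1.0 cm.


A = epsilon * c * l
A = 17230 * 0.0976 * 1.0
A = 1681.648

1681.648


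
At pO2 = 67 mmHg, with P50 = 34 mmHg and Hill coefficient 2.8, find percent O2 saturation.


Y = pO2^n / (P50^n + pO2^n)
Y = 67^2.8 / (34^2.8 + 67^2.8)
Y = 86.98%

86.98%


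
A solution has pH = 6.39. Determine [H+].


[H+] = 10^(-pH)
[H+] = 10^(-6.39)
[H+] = 4.074e-07 M

4.074e-07 M


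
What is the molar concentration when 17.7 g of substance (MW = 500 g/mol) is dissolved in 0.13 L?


C = (mass / MW) / volume
C = (17.7 / 500) / 0.13
C = 0.2723 M

0.2723 M


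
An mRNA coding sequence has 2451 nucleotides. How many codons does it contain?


codons = nucleotides / 3
codons = 2451 / 3 = 817

817


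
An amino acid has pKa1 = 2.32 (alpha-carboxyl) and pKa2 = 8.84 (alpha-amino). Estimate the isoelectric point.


pI = (pKa1 + pKa2) / 2
pI = (2.32 + 8.84) / 2
pI = 5.58

5.58


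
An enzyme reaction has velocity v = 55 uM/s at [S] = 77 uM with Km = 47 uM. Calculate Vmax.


Vmax = v * (Km + [S]) / [S]
Vmax = 55 * (47 + 77) / 77
Vmax = 88.5714 uM/s

88.5714 uM/s


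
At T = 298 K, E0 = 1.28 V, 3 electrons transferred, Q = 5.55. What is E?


E = E0 - (RT/nF) * ln(Q)
E = 1.28 - (8.314 * 298 / (3 * 96485)) * ln(5.55)
E = 1.2653 V

1.2653 V


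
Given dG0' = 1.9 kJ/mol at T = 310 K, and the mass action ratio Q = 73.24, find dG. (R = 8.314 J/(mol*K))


dG = dG0' + RT * ln(Q) / 1000
dG = 1.9 + 8.314 * 310 * ln(73.24) / 1000
dG = 12.9664 kJ/mol

12.9664 kJ/mol


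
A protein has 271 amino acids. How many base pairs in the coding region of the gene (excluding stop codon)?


Each amino acid = 1 codon = 3 bp
bp = 271 * 3 = 813 bp

813 bp


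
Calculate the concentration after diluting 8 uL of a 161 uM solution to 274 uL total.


C2 = C1 * V1 / V2
C2 = 161 * 8 / 274
C2 = 4.7007 uM

4.7007 uM


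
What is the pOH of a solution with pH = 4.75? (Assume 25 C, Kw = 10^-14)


pOH = 14 - pH
pOH = 14 - 4.75
pOH = 9.25

9.25


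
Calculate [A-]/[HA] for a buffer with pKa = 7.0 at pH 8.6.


[A-]/[HA] = 10^(pH - pKa)
= 10^(8.6 - 7.0)
= 39.8107

39.8107


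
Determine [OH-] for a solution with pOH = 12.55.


[OH-] = 10^(-pOH)
[OH-] = 10^(-12.55)
[OH-] = 2.818e-13 M

2.818e-13 M


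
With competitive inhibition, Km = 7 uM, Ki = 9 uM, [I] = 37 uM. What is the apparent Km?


Km_app = Km * (1 + [I]/Ki)
Km_app = 7 * (1 + 37/9)
Km_app = 35.7778 uM

35.7778 uM


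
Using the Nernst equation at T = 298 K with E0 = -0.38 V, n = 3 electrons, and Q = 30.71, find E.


E = E0 - (RT/nF) * ln(Q)
E = -0.38 - (8.314 * 298 / (3 * 96485)) * ln(30.71)
E = -0.4093 V

-0.4093 V


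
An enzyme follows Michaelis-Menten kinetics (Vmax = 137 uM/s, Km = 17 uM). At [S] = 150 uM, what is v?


v = Vmax * [S] / (Km + [S])
v = 137 * 150 / (17 + 150)
v = 123.0539 uM/s

123.0539 uM/s


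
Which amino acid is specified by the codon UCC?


Standard genetic code lookup.
Codon UCC -> Ser

Ser


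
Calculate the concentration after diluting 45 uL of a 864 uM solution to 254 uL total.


C2 = C1 * V1 / V2
C2 = 864 * 45 / 254
C2 = 153.0709 uM

153.0709 uM


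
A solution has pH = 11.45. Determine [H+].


[H+] = 10^(-pH)
[H+] = 10^(-11.45)
[H+] = 3.548e-12 M

3.548e-12 M


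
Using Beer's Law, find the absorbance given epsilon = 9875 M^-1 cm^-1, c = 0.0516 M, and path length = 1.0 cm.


A = epsilon * c * l
A = 9875 * 0.0516 * 1.0
A = 509.55

509.55


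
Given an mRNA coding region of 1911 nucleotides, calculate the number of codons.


codons = nucleotides / 3
codons = 1911 / 3 = 637

637


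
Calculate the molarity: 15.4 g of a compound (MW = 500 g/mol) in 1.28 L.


C = (mass / MW) / volume
C = (15.4 / 500) / 1.28
C = 0.0241 M

0.0241 M


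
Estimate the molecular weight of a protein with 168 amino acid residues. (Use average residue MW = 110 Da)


MW = n_residues * 110 Da
MW = 168 * 110
MW = 18480 Da

18480 Da


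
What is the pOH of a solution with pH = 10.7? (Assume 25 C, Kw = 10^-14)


pOH = 14 - pH
pOH = 14 - 10.7
pOH = 3.3

3.3


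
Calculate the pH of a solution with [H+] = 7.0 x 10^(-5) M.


pH = -log10([H+])
pH = -log10(7.0 x 10^(-5))
pH = 4.1549

4.1549


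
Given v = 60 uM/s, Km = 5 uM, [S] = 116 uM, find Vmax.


Vmax = v * (Km + [S]) / [S]
Vmax = 60 * (5 + 116) / 116
Vmax = 62.5862 uM/s

62.5862 uM/s


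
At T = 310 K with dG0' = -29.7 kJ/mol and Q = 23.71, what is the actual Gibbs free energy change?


dG = dG0' + RT * ln(Q) / 1000
dG = -29.7 + 8.314 * 310 * ln(23.71) / 1000
dG = -21.5404 kJ/mol

-21.5404 kJ/mol


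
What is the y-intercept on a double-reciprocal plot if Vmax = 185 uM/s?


y-intercept = 1/Vmax
= 1/185
= 0.0054 s/uM

0.0054 s/uM


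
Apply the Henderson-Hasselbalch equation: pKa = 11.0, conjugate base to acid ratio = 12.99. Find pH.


pH = pKa + log10([A-]/[HA])
pH = 11.0 + log10(12.99)
pH = 12.1136

12.1136


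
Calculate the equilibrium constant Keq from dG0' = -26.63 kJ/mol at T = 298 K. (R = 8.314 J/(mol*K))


Keq = exp(-dG0 * 1000 / (R * T))
Keq = exp(-(-26.63) * 1000 / (8.314 * 298))
Keq = 46556.7036

46556.7036


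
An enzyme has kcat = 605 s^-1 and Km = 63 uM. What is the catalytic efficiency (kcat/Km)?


Catalytic efficiency = kcat / Km
= 605 / 63
= 9.6032 uM^-1*s^-1

9.6032 uM^-1*s^-1


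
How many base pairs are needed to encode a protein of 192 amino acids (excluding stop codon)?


Each amino acid = 1 codon = 3 bp
bp = 192 * 3 = 576 bp

576 bp


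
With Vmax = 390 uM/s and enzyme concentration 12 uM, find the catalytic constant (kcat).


kcat = Vmax / [E]t
kcat = 390 / 12
kcat = 32.5 s^-1

32.5 s^-1


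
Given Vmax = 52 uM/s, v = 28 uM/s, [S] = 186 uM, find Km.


Km = [S] * (Vmax - v) / v
Km = 186 * (52 - 28) / 28
Km = 159.4286 uM

159.4286 uM


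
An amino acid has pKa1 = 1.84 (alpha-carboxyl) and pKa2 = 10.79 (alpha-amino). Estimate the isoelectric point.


pI = (pKa1 + pKa2) / 2
pI = (1.84 + 10.79) / 2
pI = 6.315

6.315


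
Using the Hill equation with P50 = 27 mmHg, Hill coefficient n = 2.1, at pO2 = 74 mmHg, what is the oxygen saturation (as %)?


Y = pO2^n / (P50^n + pO2^n)
Y = 74^2.1 / (27^2.1 + 74^2.1)
Y = 89.26%

89.26%


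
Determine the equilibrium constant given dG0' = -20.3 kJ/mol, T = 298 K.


Keq = exp(-dG0 * 1000 / (R * T))
Keq = exp(-(-20.3) * 1000 / (8.314 * 298))
Keq = 3617.3811

3617.3811


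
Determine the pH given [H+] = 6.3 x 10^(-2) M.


pH = -log10([H+])
pH = -log10(6.3 x 10^(-2))
pH = 1.2007

1.2007


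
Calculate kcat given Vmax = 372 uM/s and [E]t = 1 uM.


kcat = Vmax / [E]t
kcat = 372 / 1
kcat = 372.0 s^-1

372.0 s^-1


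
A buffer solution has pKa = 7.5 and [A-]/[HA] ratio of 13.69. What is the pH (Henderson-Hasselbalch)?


pH = pKa + log10([A-]/[HA])
pH = 7.5 + log10(13.69)
pH = 8.6364

8.6364


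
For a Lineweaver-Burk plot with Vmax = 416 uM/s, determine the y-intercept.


y-intercept = 1/Vmax
= 1/416
= 0.0024 s/uM

0.0024 s/uM


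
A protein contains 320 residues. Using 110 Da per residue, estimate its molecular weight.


MW = n_residues * 110 Da
MW = 320 * 110
MW = 35200 Da

35200 Da


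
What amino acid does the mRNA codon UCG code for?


Standard genetic code lookup.
Codon UCG -> Ser

Ser


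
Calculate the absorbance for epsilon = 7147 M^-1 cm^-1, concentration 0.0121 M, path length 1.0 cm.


A = epsilon * c * l
A = 7147 * 0.0121 * 1.0
A = 86.4787

86.4787


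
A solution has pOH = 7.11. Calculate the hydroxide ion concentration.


[OH-] = 10^(-pOH)
[OH-] = 10^(-7.11)
[OH-] = 7.762e-08 M

7.762e-08 M


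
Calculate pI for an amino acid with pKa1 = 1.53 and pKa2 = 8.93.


pI = (pKa1 + pKa2) / 2
pI = (1.53 + 8.93) / 2
pI = 5.23

5.23


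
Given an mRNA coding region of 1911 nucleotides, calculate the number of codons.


codons = nucleotides / 3
codons = 1911 / 3 = 637

637


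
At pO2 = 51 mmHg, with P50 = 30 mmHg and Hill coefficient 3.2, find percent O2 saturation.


Y = pO2^n / (P50^n + pO2^n)
Y = 51^3.2 / (30^3.2 + 51^3.2)
Y = 84.53%

84.53%


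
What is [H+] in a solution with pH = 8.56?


[H+] = 10^(-pH)
[H+] = 10^(-8.56)
[H+] = 2.754e-09 M

2.754e-09 M


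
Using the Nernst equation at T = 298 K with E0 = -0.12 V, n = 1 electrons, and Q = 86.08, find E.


E = E0 - (RT/nF) * ln(Q)
E = -0.12 - (8.314 * 298 / (1 * 96485)) * ln(86.08)
E = -0.2344 V

-0.2344 V


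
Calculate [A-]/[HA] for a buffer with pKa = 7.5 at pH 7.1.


[A-]/[HA] = 10^(pH - pKa)
= 10^(7.1 - 7.5)
= 0.3981

0.3981


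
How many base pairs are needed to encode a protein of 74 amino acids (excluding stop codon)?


Each amino acid = 1 codon = 3 bp
bp = 74 * 3 = 222 bp

222 bp


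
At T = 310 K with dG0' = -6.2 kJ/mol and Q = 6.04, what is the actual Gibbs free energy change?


dG = dG0' + RT * ln(Q) / 1000
dG = -6.2 + 8.314 * 310 * ln(6.04) / 1000
dG = -1.5649 kJ/mol

-1.5649 kJ/mol


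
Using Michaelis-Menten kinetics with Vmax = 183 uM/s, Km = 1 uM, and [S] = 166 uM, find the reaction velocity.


v = Vmax * [S] / (Km + [S])
v = 183 * 166 / (1 + 166)
v = 181.9042 uM/s

181.9042 uM/s


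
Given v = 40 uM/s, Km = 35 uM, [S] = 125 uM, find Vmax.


Vmax = v * (Km + [S]) / [S]
Vmax = 40 * (35 + 125) / 125
Vmax = 51.2 uM/s

51.2 uM/s


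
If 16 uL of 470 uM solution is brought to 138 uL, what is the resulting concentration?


C2 = C1 * V1 / V2
C2 = 470 * 16 / 138
C2 = 54.4928 uM

54.4928 uM


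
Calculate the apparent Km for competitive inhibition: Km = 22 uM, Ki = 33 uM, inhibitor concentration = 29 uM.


Km_app = Km * (1 + [I]/Ki)
Km_app = 22 * (1 + 29/33)
Km_app = 41.3333 uM

41.3333 uM


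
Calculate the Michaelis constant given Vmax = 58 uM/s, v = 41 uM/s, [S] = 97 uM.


Km = [S] * (Vmax - v) / v
Km = 97 * (58 - 41) / 41
Km = 40.2195 uM

40.2195 uM


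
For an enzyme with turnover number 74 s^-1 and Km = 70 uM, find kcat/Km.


Catalytic efficiency = kcat / Km
= 74 / 70
= 1.0571 uM^-1*s^-1

1.0571 uM^-1*s^-1


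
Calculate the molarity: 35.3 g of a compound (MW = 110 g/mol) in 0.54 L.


C = (mass / MW) / volume
C = (35.3 / 110) / 0.54
C = 0.5943 M

0.5943 M


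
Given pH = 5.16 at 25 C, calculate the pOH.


pOH = 14 - pH
pOH = 14 - 5.16
pOH = 8.84

8.84


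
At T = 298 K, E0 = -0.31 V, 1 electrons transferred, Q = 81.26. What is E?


E = E0 - (RT/nF) * ln(Q)
E = -0.31 - (8.314 * 298 / (1 * 96485)) * ln(81.26)
E = -0.4229 V

-0.4229 V


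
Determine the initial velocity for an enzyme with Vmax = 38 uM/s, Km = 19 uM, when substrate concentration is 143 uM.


v = Vmax * [S] / (Km + [S])
v = 38 * 143 / (19 + 143)
v = 33.5432 uM/s

33.5432 uM/s


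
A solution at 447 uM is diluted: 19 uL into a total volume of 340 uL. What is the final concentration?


C2 = C1 * V1 / V2
C2 = 447 * 19 / 340
C2 = 24.9794 uM

24.9794 uM


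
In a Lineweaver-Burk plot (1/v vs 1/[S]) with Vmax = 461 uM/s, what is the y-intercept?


y-intercept = 1/Vmax
= 1/461
= 0.0022 s/uM

0.0022 s/uM


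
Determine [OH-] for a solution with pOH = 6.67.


[OH-] = 10^(-pOH)
[OH-] = 10^(-6.67)
[OH-] = 2.138e-07 M

2.138e-07 M


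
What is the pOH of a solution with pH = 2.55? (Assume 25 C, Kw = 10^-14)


pOH = 14 - pH
pOH = 14 - 2.55
pOH = 11.45

11.45


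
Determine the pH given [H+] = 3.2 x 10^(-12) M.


pH = -log10([H+])
pH = -log10(3.2 x 10^(-12))
pH = 11.4949

11.4949


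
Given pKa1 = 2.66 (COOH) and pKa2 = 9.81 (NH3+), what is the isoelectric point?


pI = (pKa1 + pKa2) / 2
pI = (2.66 + 9.81) / 2
pI = 6.235

6.235


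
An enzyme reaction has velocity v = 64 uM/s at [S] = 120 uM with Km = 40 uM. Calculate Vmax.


Vmax = v * (Km + [S]) / [S]
Vmax = 64 * (40 + 120) / 120
Vmax = 85.3333 uM/s

85.3333 uM/s


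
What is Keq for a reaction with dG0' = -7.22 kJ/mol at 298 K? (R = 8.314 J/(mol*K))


Keq = exp(-dG0 * 1000 / (R * T))
Keq = exp(-(-7.22) * 1000 / (8.314 * 298))
Keq = 18.433

18.433


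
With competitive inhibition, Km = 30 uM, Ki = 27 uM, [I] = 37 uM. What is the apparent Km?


Km_app = Km * (1 + [I]/Ki)
Km_app = 30 * (1 + 37/27)
Km_app = 71.1111 uM

71.1111 uM


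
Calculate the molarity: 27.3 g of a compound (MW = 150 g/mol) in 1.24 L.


C = (mass / MW) / volume
C = (27.3 / 150) / 1.24
C = 0.1468 M

0.1468 M


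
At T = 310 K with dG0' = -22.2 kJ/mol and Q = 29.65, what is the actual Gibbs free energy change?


dG = dG0' + RT * ln(Q) / 1000
dG = -22.2 + 8.314 * 310 * ln(29.65) / 1000
dG = -13.4642 kJ/mol

-13.4642 kJ/mol


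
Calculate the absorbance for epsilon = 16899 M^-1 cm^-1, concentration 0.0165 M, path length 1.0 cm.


A = epsilon * c * l
A = 16899 * 0.0165 * 1.0
A = 278.8335

278.8335


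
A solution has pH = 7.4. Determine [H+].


[H+] = 10^(-pH)
[H+] = 10^(-7.4)
[H+] = 3.981e-08 M

3.981e-08 M


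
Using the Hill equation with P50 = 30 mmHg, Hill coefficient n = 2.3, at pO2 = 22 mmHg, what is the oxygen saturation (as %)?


Y = pO2^n / (P50^n + pO2^n)
Y = 22^2.3 / (30^2.3 + 22^2.3)
Y = 32.89%

32.89%


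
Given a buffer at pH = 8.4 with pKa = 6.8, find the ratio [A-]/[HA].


[A-]/[HA] = 10^(pH - pKa)
= 10^(8.4 - 6.8)
= 39.8107

39.8107


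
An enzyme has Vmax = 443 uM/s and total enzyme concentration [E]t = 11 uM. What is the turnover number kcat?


kcat = Vmax / [E]t
kcat = 443 / 11
kcat = 40.2727 s^-1

40.2727 s^-1


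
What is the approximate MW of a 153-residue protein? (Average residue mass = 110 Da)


MW = n_residues * 110 Da
MW = 153 * 110
MW = 16830 Da

16830 Da


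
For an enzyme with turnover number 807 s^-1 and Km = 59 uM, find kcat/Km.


Catalytic efficiency = kcat / Km
= 807 / 59
= 13.678 uM^-1*s^-1

13.678 uM^-1*s^-1


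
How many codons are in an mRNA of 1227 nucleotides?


codons = nucleotides / 3
codons = 1227 / 3 = 409

409


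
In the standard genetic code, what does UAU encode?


Standard genetic code lookup.
Codon UAU -> Tyr

Tyr


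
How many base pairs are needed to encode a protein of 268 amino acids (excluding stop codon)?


Each amino acid = 1 codon = 3 bp
bp = 268 * 3 = 804 bp

804 bp


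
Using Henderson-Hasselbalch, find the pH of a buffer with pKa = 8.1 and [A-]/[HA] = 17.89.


pH = pKa + log10([A-]/[HA])
pH = 8.1 + log10(17.89)
pH = 9.3526

9.3526


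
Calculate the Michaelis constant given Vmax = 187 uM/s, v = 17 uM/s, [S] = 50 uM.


Km = [S] * (Vmax - v) / v
Km = 50 * (187 - 17) / 17
Km = 500.0 uM

500.0 uM


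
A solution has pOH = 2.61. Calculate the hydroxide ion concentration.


[OH-] = 10^(-pOH)
[OH-] = 10^(-2.61)
[OH-] = 0.0025 M

0.0025 M


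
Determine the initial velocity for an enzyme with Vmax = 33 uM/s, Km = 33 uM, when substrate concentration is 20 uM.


v = Vmax * [S] / (Km + [S])
v = 33 * 20 / (33 + 20)
v = 12.4528 uM/s

12.4528 uM/s


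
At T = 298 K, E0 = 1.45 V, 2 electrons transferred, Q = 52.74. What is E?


E = E0 - (RT/nF) * ln(Q)
E = 1.45 - (8.314 * 298 / (2 * 96485)) * ln(52.74)
E = 1.3991 V

1.3991 V


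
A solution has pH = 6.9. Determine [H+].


[H+] = 10^(-pH)
[H+] = 10^(-6.9)
[H+] = 1.259e-07 M

1.259e-07 M


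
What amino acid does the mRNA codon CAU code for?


Standard genetic code lookup.
Codon CAU -> His

His


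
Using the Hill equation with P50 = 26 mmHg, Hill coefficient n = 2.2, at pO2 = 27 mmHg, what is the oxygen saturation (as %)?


Y = pO2^n / (P50^n + pO2^n)
Y = 27^2.2 / (26^2.2 + 27^2.2)
Y = 52.07%

52.07%


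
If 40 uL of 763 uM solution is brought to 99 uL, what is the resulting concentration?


C2 = C1 * V1 / V2
C2 = 763 * 40 / 99
C2 = 308.2828 uM

308.2828 uM


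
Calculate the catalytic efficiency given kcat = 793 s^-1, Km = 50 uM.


Catalytic efficiency = kcat / Km
= 793 / 50
= 15.86 uM^-1*s^-1

15.86 uM^-1*s^-1


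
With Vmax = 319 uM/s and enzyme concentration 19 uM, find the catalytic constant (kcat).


kcat = Vmax / [E]t
kcat = 319 / 19
kcat = 16.7895 s^-1

16.7895 s^-1


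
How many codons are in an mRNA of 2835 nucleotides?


codons = nucleotides / 3
codons = 2835 / 3 = 945

945


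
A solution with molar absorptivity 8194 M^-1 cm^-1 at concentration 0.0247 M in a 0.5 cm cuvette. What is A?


A = epsilon * c * l
A = 8194 * 0.0247 * 0.5
A = 101.1959

101.1959


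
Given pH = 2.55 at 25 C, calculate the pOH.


pOH = 14 - pH
pOH = 14 - 2.55
pOH = 11.45

11.45


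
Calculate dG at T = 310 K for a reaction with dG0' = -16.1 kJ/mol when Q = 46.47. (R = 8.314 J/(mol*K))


dG = dG0' + RT * ln(Q) / 1000
dG = -16.1 + 8.314 * 310 * ln(46.47) / 1000
dG = -6.2061 kJ/mol

-6.2061 kJ/mol


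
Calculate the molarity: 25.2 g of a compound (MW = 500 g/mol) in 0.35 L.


C = (mass / MW) / volume
C = (25.2 / 500) / 0.35
C = 0.144 M

0.144 M


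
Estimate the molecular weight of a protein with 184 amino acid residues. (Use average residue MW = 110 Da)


MW = n_residues * 110 Da
MW = 184 * 110
MW = 20240 Da

20240 Da


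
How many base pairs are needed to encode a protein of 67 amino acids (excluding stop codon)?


Each amino acid = 1 codon = 3 bp
bp = 67 * 3 = 201 bp

201 bp


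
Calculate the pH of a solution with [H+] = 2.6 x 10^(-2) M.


pH = -log10([H+])
pH = -log10(2.6 x 10^(-2))
pH = 1.585

1.585


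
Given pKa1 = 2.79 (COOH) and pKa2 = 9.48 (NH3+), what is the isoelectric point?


pI = (pKa1 + pKa2) / 2
pI = (2.79 + 9.48) / 2
pI = 6.135

6.135


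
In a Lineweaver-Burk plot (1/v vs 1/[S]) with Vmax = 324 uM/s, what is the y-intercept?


y-intercept = 1/Vmax
= 1/324
= 0.0031 s/uM

0.0031 s/uM


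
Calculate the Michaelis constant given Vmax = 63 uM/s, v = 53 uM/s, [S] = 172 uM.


Km = [S] * (Vmax - v) / v
Km = 172 * (63 - 53) / 53
Km = 32.4528 uM

32.4528 uM


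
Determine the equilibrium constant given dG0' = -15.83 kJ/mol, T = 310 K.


Keq = exp(-dG0 * 1000 / (R * T))
Keq = exp(-(-15.83) * 1000 / (8.314 * 310))
Keq = 464.9786

464.9786


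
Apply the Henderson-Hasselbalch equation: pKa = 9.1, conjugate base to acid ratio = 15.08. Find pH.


pH = pKa + log10([A-]/[HA])
pH = 9.1 + log10(15.08)
pH = 10.2784

10.2784


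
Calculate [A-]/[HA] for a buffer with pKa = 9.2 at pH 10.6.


[A-]/[HA] = 10^(pH - pKa)
= 10^(10.6 - 9.2)
= 25.1189

25.1189


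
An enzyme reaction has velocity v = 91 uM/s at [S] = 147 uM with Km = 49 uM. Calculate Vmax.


Vmax = v * (Km + [S]) / [S]
Vmax = 91 * (49 + 147) / 147
Vmax = 121.3333 uM/s

121.3333 uM/s


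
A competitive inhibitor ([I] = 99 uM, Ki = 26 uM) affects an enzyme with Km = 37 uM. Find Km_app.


Km_app = Km * (1 + [I]/Ki)
Km_app = 37 * (1 + 99/26)
Km_app = 177.8846 uM

177.8846 uM


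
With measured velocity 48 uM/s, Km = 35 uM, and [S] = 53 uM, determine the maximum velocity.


Vmax = v * (Km + [S]) / [S]
Vmax = 48 * (35 + 53) / 53
Vmax = 79.6981 uM/s

79.6981 uM/s


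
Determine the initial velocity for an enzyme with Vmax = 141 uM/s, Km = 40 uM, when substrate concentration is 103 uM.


v = Vmax * [S] / (Km + [S])
v = 141 * 103 / (40 + 103)
v = 101.5594 uM/s

101.5594 uM/s


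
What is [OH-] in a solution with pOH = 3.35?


[OH-] = 10^(-pOH)
[OH-] = 10^(-3.35)
[OH-] = 4.467e-04 M

4.467e-04 M


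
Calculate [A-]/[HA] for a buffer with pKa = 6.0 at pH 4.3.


[A-]/[HA] = 10^(pH - pKa)
= 10^(4.3 - 6.0)
= 0.02

0.02


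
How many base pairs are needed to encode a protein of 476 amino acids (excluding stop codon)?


Each amino acid = 1 codon = 3 bp
bp = 476 * 3 = 1428 bp

1428 bp


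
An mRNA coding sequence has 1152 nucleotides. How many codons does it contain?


codons = nucleotides / 3
codons = 1152 / 3 = 384

384


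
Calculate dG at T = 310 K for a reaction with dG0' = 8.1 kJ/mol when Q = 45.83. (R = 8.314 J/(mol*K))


dG = dG0' + RT * ln(Q) / 1000
dG = 8.1 + 8.314 * 310 * ln(45.83) / 1000
dG = 17.9582 kJ/mol

17.9582 kJ/mol


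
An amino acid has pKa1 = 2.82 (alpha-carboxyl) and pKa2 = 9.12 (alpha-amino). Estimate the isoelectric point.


pI = (pKa1 + pKa2) / 2
pI = (2.82 + 9.12) / 2
pI = 5.97

5.97


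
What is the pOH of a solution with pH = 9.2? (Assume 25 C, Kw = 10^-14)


pOH = 14 - pH
pOH = 14 - 9.2
pOH = 4.8

4.8


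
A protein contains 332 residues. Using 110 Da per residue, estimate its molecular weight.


MW = n_residues * 110 Da
MW = 332 * 110
MW = 36520 Da

36520 Da


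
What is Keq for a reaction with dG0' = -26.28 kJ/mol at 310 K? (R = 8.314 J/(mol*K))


Keq = exp(-dG0 * 1000 / (R * T))
Keq = exp(-(-26.28) * 1000 / (8.314 * 310))
Keq = 26810.7778

26810.7778


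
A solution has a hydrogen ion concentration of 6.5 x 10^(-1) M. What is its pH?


pH = -log10([H+])
pH = -log10(6.5 x 10^(-1))
pH = 0.1871

0.1871


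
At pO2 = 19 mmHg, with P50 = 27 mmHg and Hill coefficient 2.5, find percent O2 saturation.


Y = pO2^n / (P50^n + pO2^n)
Y = 19^2.5 / (27^2.5 + 19^2.5)
Y = 29.35%

29.35%


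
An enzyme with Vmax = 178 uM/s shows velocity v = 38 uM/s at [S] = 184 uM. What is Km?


Km = [S] * (Vmax - v) / v
Km = 184 * (178 - 38) / 38
Km = 677.8947 uM

677.8947 uM


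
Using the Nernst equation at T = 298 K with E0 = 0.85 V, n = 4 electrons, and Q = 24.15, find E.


E = E0 - (RT/nF) * ln(Q)
E = 0.85 - (8.314 * 298 / (4 * 96485)) * ln(24.15)
E = 0.8296 V

0.8296 V


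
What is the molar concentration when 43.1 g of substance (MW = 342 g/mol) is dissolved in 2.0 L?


C = (mass / MW) / volume
C = (43.1 / 342) / 2.0
C = 0.063 M

0.063 M


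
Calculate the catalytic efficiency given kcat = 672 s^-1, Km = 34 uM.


Catalytic efficiency = kcat / Km
= 672 / 34
= 19.7647 uM^-1*s^-1

19.7647 uM^-1*s^-1


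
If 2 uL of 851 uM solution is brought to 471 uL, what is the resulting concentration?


C2 = C1 * V1 / V2
C2 = 851 * 2 / 471
C2 = 3.6136 uM

3.6136 uM


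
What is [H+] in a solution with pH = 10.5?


[H+] = 10^(-pH)
[H+] = 10^(-10.5)
[H+] = 3.162e-11 M

3.162e-11 M


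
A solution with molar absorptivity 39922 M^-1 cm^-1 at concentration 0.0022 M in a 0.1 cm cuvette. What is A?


A = epsilon * c * l
A = 39922 * 0.0022 * 0.1
A = 8.7828

8.7828


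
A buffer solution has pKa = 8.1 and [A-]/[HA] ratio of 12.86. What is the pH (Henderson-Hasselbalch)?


pH = pKa + log10([A-]/[HA])
pH = 8.1 + log10(12.86)
pH = 9.2092

9.2092


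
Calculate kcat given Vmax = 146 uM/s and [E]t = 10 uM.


kcat = Vmax / [E]t
kcat = 146 / 10
kcat = 14.6 s^-1

14.6 s^-1


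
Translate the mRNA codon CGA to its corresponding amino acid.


Standard genetic code lookup.
Codon CGA -> Arg

Arg


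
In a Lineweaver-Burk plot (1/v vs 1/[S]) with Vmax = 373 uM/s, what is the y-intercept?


y-intercept = 1/Vmax
= 1/373
= 0.0027 s/uM

0.0027 s/uM


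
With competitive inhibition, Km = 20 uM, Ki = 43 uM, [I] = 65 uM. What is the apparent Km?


Km_app = Km * (1 + [I]/Ki)
Km_app = 20 * (1 + 65/43)
Km_app = 50.2326 uM

50.2326 uM


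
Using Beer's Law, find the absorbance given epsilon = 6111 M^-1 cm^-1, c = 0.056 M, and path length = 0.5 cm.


A = epsilon * c * l
A = 6111 * 0.056 * 0.5
A = 171.108

171.108


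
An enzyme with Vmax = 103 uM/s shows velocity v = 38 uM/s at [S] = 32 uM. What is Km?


Km = [S] * (Vmax - v) / v
Km = 32 * (103 - 38) / 38
Km = 54.7368 uM

54.7368 uM


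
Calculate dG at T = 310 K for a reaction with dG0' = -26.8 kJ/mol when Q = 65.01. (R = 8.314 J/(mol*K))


dG = dG0' + RT * ln(Q) / 1000
dG = -26.8 + 8.314 * 310 * ln(65.01) / 1000
dG = -16.0408 kJ/mol

-16.0408 kJ/mol


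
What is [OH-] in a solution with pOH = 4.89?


[OH-] = 10^(-pOH)
[OH-] = 10^(-4.89)
[OH-] = 1.288e-05 M

1.288e-05 M


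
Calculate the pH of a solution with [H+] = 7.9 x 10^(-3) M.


pH = -log10([H+])
pH = -log10(7.9 x 10^(-3))
pH = 2.1024

2.1024


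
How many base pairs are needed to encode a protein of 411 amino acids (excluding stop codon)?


Each amino acid = 1 codon = 3 bp
bp = 411 * 3 = 1233 bp

1233 bp


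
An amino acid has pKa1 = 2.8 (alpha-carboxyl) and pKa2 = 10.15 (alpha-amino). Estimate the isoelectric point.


pI = (pKa1 + pKa2) / 2
pI = (2.8 + 10.15) / 2
pI = 6.475

6.475


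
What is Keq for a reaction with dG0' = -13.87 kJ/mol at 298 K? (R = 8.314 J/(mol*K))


Keq = exp(-dG0 * 1000 / (R * T))
Keq = exp(-(-13.87) * 1000 / (8.314 * 298))
Keq = 269.9462

269.9462


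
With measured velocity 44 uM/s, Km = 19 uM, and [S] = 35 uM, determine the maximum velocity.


Vmax = v * (Km + [S]) / [S]
Vmax = 44 * (19 + 35) / 35
Vmax = 67.8857 uM/s

67.8857 uM/s


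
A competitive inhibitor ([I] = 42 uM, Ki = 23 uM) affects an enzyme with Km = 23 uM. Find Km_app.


Km_app = Km * (1 + [I]/Ki)
Km_app = 23 * (1 + 42/23)
Km_app = 65.0 uM

65.0 uM


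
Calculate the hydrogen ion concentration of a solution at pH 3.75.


[H+] = 10^(-pH)
[H+] = 10^(-3.75)
[H+] = 1.778e-04 M

1.778e-04 M


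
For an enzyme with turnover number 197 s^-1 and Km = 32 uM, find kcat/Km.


Catalytic efficiency = kcat / Km
= 197 / 32
= 6.1562 uM^-1*s^-1

6.1562 uM^-1*s^-1


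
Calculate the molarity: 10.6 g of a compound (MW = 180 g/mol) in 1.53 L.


C = (mass / MW) / volume
C = (10.6 / 180) / 1.53
C = 0.0385 M

0.0385 M


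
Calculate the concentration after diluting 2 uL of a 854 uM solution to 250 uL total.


C2 = C1 * V1 / V2
C2 = 854 * 2 / 250
C2 = 6.832 uM

6.832 uM


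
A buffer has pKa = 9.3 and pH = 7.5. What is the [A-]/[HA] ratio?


[A-]/[HA] = 10^(pH - pKa)
= 10^(7.5 - 9.3)
= 0.0158

0.0158


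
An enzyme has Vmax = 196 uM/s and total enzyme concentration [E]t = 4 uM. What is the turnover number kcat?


kcat = Vmax / [E]t
kcat = 196 / 4
kcat = 49.0 s^-1

49.0 s^-1


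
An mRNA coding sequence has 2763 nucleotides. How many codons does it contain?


codons = nucleotides / 3
codons = 2763 / 3 = 921

921


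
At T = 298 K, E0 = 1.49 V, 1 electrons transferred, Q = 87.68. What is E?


E = E0 - (RT/nF) * ln(Q)
E = 1.49 - (8.314 * 298 / (1 * 96485)) * ln(87.68)
E = 1.3751 V

1.3751 V


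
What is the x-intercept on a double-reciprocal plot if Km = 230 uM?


x-intercept = -1/Km
= -1/230
= -0.0043 1/uM

-0.0043 1/uM


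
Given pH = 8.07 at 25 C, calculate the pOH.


pOH = 14 - pH
pOH = 14 - 8.07
pOH = 5.93

5.93


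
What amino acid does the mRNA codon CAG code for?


Standard genetic code lookup.
Codon CAG -> Gln

Gln


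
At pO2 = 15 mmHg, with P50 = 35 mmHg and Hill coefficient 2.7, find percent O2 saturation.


Y = pO2^n / (P50^n + pO2^n)
Y = 15^2.7 / (35^2.7 + 15^2.7)
Y = 9.21%

9.21%


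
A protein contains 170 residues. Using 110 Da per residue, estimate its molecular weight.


MW = n_residues * 110 Da
MW = 170 * 110
MW = 18700 Da

18700 Da


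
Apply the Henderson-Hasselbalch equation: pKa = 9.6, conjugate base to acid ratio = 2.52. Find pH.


pH = pKa + log10([A-]/[HA])
pH = 9.6 + log10(2.52)
pH = 10.0014

10.0014


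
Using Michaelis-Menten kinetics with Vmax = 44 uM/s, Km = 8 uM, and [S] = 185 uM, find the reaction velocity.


v = Vmax * [S] / (Km + [S])
v = 44 * 185 / (8 + 185)
v = 42.1762 uM/s

42.1762 uM/s


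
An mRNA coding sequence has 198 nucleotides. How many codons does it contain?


codons = nucleotides / 3
codons = 198 / 3 = 66

66


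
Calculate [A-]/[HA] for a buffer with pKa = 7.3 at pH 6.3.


[A-]/[HA] = 10^(pH - pKa)
= 10^(6.3 - 7.3)
= 0.1

0.1


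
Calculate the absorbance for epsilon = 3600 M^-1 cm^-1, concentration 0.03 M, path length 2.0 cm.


A = epsilon * c * l
A = 3600 * 0.03 * 2.0
A = 216.0

216.0


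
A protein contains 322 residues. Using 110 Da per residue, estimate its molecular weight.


MW = n_residues * 110 Da
MW = 322 * 110
MW = 35420 Da

35420 Da


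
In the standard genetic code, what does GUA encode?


Standard genetic code lookup.
Codon GUA -> Val

Val


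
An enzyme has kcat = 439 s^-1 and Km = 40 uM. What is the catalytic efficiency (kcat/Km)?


Catalytic efficiency = kcat / Km
= 439 / 40
= 10.975 uM^-1*s^-1

10.975 uM^-1*s^-1


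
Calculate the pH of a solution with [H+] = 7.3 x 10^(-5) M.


pH = -log10([H+])
pH = -log10(7.3 x 10^(-5))
pH = 4.1367

4.1367


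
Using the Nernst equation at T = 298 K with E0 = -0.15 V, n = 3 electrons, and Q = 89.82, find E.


E = E0 - (RT/nF) * ln(Q)
E = -0.15 - (8.314 * 298 / (3 * 96485)) * ln(89.82)
E = -0.1885 V

-0.1885 V


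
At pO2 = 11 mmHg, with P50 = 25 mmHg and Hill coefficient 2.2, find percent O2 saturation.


Y = pO2^n / (P50^n + pO2^n)
Y = 11^2.2 / (25^2.2 + 11^2.2)
Y = 14.11%

14.11%


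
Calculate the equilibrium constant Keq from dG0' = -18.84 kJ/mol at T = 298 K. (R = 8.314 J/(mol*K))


Keq = exp(-dG0 * 1000 / (R * T))
Keq = exp(-(-18.84) * 1000 / (8.314 * 298))
Keq = 2006.644

2006.644


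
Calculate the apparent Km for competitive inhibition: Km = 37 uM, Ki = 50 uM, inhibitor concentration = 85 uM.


Km_app = Km * (1 + [I]/Ki)
Km_app = 37 * (1 + 85/50)
Km_app = 99.9 uM

99.9 uM
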